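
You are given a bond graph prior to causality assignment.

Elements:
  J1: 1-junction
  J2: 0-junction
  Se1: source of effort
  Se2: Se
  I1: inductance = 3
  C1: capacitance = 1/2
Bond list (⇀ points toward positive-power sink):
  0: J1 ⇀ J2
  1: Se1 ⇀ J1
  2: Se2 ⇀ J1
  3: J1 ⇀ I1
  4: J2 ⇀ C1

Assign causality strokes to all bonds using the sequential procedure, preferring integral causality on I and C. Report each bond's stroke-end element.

β0 →J1
β1 →J1
β2 →J1
β3 →I1
β4 →J2

#1 →J1  (Se1 fixes effort; stroke away)
#2 →J1  (Se2 fixes effort; stroke away)
#3 →I1  (I1 outputs flow p/I1)
#0 →J1  (1-jn J1 has f-setter on 3)
#4 →J2  (J2 needs exactly one e-in)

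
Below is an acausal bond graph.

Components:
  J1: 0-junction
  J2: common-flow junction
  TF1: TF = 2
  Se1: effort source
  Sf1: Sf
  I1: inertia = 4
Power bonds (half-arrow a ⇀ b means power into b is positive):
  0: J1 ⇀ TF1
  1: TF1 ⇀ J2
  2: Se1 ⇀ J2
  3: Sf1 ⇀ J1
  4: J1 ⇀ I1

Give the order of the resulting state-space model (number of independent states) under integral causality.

1  (I1 all integral)

β2 →J2  (Se1 (Se) sets effort on bond)
β3 →Sf1  (Sf1: flow source, stroke at near end)
β1 →TF1  (J2 needs exactly one f-in)
β0 →J1  (TF TF1: opposite of bond 1)
β4 →I1  (J1: bond 0 brought effort, rest push out)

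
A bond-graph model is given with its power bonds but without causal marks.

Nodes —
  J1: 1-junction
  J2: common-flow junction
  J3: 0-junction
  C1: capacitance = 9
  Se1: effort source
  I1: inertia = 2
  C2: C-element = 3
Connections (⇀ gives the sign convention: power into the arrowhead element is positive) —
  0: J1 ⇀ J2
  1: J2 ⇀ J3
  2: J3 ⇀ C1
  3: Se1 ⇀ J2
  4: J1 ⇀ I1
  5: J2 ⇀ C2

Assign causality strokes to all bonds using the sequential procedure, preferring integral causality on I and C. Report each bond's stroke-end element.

bond 3 stroke→J2  (Se1 fixes effort; stroke away)
bond 2 stroke→J3  (C1 outputs effort q/C1)
bond 1 stroke→J2  (common-e at J3 fixed by 2)
bond 4 stroke→I1  (I1 integral (f out))
bond 0 stroke→J1  (J1 flow already set via bond 4)
bond 5 stroke→J2  (1-jn J2 has f-setter on 0)

bond 0 →J1
bond 1 →J2
bond 2 →J3
bond 3 →J2
bond 4 →I1
bond 5 →J2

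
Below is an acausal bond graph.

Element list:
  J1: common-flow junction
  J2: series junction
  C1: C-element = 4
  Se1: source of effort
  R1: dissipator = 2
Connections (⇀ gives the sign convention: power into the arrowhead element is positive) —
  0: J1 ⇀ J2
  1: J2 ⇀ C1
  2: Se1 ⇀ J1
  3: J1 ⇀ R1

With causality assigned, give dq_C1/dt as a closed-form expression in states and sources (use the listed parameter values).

#2 stroke→J1  (Se1 (Se) sets effort on bond)
#1 stroke→J2  (C1: C, integral causality)
#0 stroke→J1  (closing 1-jn rule on J2)
#3 stroke→R1  (closing 1-jn rule on J1)

dq_C1/dt = E_Se1/2 - q_C1/8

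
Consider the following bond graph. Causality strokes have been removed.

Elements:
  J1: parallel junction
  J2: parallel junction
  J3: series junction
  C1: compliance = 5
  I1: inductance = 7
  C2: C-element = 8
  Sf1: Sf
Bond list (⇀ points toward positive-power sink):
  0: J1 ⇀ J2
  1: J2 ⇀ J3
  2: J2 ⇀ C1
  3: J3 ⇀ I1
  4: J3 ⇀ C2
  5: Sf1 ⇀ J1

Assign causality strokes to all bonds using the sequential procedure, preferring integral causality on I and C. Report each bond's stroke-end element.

#5 →Sf1  (Sf1: flow source, stroke at near end)
#0 →J1  (closing 0-jn rule on J1)
#2 →J2  (prefer integral on C1)
#1 →J3  (J2 effort already set via bond 2)
#3 →I1  (prefer integral on I1)
#4 →J3  (common-f at J3 fixed by 3)

β0 |J1
β1 |J3
β2 |J2
β3 |I1
β4 |J3
β5 |Sf1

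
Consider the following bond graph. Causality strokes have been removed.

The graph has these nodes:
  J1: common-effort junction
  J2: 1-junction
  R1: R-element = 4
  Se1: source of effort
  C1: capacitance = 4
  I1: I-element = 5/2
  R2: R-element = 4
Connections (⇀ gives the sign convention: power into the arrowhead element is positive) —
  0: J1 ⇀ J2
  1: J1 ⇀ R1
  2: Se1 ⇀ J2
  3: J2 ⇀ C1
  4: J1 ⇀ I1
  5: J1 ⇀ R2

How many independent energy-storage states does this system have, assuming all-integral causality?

b2 |J2  (source Se1 imposes e)
b3 |J2  (C1 integral (e out))
b0 |J1  (only one flow-in slot at J2)
b1 |R1  (0-jn J1 has e-setter on 0)
b4 |I1  (0-jn J1 has e-setter on 0)
b5 |R2  (J1: bond 0 brought effort, rest push out)

2  (C1, I1 all integral)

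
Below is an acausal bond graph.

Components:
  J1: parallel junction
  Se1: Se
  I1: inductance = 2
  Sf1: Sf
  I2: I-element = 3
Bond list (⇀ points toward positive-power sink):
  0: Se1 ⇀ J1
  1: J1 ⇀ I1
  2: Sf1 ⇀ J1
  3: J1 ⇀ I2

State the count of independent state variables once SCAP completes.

β0 |J1  (Se1 (Se) sets effort on bond)
β2 |Sf1  (source Sf1 imposes f)
β1 |I1  (0-jn J1 has e-setter on 0)
β3 |I2  (0-jn J1 has e-setter on 0)

2  (I1, I2 all integral)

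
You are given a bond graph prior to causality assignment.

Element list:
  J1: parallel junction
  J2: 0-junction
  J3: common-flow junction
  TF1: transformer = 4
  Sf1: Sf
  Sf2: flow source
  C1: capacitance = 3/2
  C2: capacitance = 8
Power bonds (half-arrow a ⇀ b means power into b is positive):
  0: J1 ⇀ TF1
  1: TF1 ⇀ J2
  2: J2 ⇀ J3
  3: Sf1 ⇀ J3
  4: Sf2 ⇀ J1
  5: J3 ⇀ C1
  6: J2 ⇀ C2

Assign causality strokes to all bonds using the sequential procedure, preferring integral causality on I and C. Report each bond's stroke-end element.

b3 |Sf1  (Sf1 fixes flow; stroke at Sf1)
b4 |Sf2  (source Sf2 imposes f)
b0 |J1  (only one effort-in slot at J1)
b2 |J3  (1-jn J3 has f-setter on 3)
b5 |J3  (J3 flow already set via bond 3)
b1 |TF1  (through TF1, causality passes straight; one stroke at TF1)
b6 |J2  (closing 0-jn rule on J2)

bond 0 |J1
bond 1 |TF1
bond 2 |J3
bond 3 |Sf1
bond 4 |Sf2
bond 5 |J3
bond 6 |J2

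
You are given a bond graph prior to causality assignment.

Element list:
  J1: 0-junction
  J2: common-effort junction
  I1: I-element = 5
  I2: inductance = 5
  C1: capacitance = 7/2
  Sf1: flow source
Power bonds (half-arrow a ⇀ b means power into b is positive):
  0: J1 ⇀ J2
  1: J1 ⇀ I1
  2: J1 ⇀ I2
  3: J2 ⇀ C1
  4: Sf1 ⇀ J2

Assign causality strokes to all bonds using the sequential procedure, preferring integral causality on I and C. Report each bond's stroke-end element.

#0 →J1
#1 →I1
#2 →I2
#3 →J2
#4 →Sf1

β4 stroke→Sf1  (source Sf1 imposes f)
β1 stroke→I1  (I1 outputs flow p/I1)
β2 stroke→I2  (I2 integral (f out))
β0 stroke→J1  (only one effort-in slot at J1)
β3 stroke→J2  (J2: last free bond brings effort in)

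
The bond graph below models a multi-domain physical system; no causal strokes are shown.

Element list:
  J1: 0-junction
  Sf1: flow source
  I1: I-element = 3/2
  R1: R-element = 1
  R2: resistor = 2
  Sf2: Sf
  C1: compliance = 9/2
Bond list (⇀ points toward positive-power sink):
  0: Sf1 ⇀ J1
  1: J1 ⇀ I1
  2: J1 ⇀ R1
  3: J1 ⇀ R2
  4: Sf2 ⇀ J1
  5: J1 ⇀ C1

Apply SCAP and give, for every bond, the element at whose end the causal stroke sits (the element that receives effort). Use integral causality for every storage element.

b0 stroke at Sf1  (Sf1 (Sf) sets flow on bond)
b4 stroke at Sf2  (Sf2 fixes flow; stroke at Sf2)
b1 stroke at I1  (prefer integral on I1)
b5 stroke at J1  (C1: C, integral causality)
b2 stroke at R1  (0-jn J1 has e-setter on 5)
b3 stroke at R2  (0-jn J1 has e-setter on 5)

β0 stroke→Sf1
β1 stroke→I1
β2 stroke→R1
β3 stroke→R2
β4 stroke→Sf2
β5 stroke→J1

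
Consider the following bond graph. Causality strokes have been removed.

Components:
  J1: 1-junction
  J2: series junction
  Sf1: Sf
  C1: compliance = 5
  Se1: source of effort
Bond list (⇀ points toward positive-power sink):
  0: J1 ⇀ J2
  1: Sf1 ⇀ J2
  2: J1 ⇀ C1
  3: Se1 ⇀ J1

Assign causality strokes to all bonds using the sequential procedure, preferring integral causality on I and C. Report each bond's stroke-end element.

β1 →Sf1  (Sf1 (Sf) sets flow on bond)
β3 →J1  (Se1: effort source, stroke at far end)
β0 →J2  (J2: bond 1 brought flow, rest push out)
β2 →J1  (1-jn J1 has f-setter on 0)

bond 0 |J2
bond 1 |Sf1
bond 2 |J1
bond 3 |J1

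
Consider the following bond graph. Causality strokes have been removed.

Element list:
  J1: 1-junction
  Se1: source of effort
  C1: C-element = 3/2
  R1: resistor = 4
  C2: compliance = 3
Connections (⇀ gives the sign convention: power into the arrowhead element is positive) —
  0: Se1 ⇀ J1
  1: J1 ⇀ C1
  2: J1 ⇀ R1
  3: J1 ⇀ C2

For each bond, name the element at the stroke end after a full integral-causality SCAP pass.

#0 |J1
#1 |J1
#2 |R1
#3 |J1

b0 →J1  (Se1 (Se) sets effort on bond)
b1 →J1  (prefer integral on C1)
b3 →J1  (C2: C, integral causality)
b2 →R1  (closing 1-jn rule on J1)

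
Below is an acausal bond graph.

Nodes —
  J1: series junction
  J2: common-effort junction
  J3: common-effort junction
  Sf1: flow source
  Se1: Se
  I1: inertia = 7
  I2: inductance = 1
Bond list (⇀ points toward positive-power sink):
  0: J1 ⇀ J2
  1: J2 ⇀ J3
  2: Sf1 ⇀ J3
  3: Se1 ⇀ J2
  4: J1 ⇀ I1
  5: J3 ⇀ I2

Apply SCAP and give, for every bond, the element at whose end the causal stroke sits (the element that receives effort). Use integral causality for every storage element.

β0 →J1
β1 →J3
β2 →Sf1
β3 →J2
β4 →I1
β5 →I2

#2 |Sf1  (source Sf1 imposes f)
#3 |J2  (Se1 (Se) sets effort on bond)
#0 |J1  (J2 effort already set via bond 3)
#1 |J3  (common-e at J2 fixed by 3)
#5 |I2  (common-e at J3 fixed by 1)
#4 |I1  (J1 needs exactly one f-in)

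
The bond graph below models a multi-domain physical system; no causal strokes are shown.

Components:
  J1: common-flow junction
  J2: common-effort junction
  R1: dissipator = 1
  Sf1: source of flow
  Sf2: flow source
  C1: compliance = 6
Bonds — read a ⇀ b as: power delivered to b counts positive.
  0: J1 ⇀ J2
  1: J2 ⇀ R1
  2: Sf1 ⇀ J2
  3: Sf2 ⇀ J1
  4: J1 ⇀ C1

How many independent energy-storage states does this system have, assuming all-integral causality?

b2 |Sf1  (source Sf1 imposes f)
b3 |Sf2  (Sf2: flow source, stroke at near end)
b0 |J1  (J1: bond 3 brought flow, rest push out)
b4 |J1  (J1: bond 3 brought flow, rest push out)
b1 |J2  (only one effort-in slot at J2)

1  (C1 all integral)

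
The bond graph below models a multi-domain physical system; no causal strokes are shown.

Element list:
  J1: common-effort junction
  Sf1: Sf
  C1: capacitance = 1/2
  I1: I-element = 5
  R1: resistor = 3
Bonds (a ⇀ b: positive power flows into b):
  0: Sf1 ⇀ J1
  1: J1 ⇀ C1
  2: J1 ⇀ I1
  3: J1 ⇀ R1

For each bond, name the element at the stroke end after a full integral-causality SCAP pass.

bond 0 stroke→Sf1
bond 1 stroke→J1
bond 2 stroke→I1
bond 3 stroke→R1

bond 0 stroke at Sf1  (source Sf1 imposes f)
bond 1 stroke at J1  (C1: C, integral causality)
bond 2 stroke at I1  (common-e at J1 fixed by 1)
bond 3 stroke at R1  (common-e at J1 fixed by 1)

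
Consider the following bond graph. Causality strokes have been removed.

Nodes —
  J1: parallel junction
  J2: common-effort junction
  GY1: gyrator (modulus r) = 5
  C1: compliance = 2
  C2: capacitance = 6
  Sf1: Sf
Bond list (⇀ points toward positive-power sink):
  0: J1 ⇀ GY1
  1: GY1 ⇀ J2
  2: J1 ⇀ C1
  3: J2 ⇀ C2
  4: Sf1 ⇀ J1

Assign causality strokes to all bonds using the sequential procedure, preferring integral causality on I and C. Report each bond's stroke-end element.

β0 →GY1
β1 →GY1
β2 →J1
β3 →J2
β4 →Sf1

bond 4 stroke→Sf1  (source Sf1 imposes f)
bond 2 stroke→J1  (C1: C, integral causality)
bond 0 stroke→GY1  (J1 effort already set via bond 2)
bond 1 stroke→GY1  (GY1 both-in/both-out from 0)
bond 3 stroke→J2  (J2: last free bond brings effort in)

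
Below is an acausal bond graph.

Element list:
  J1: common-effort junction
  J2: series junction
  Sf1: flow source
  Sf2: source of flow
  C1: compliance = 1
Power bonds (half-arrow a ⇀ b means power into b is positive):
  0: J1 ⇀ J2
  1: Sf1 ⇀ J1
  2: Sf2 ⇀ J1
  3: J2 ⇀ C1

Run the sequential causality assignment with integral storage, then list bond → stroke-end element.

b1 |Sf1  (Sf1 (Sf) sets flow on bond)
b2 |Sf2  (source Sf2 imposes f)
b0 |J1  (closing 0-jn rule on J1)
b3 |J2  (common-f at J2 fixed by 0)

#0 stroke→J1
#1 stroke→Sf1
#2 stroke→Sf2
#3 stroke→J2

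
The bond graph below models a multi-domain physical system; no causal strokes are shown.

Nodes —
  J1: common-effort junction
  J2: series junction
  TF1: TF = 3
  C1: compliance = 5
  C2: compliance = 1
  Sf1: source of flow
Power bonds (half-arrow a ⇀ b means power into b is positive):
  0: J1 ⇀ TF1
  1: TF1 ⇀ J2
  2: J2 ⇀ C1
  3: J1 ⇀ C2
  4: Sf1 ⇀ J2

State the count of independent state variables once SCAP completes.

2  (C1, C2 all integral)

β4 stroke at Sf1  (source Sf1 imposes f)
β1 stroke at J2  (common-f at J2 fixed by 4)
β2 stroke at J2  (J2 flow already set via bond 4)
β0 stroke at TF1  (TF1: transformer flips bond 1)
β3 stroke at J1  (only one effort-in slot at J1)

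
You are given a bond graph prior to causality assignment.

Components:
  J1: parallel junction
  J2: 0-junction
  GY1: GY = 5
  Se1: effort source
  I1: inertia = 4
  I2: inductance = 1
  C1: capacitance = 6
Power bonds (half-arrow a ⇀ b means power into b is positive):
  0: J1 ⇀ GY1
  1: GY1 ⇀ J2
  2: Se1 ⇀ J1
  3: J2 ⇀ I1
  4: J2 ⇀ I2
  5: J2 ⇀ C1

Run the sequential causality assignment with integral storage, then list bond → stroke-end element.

bond 2 stroke at J1  (Se1 (Se) sets effort on bond)
bond 0 stroke at GY1  (J1 effort already set via bond 2)
bond 1 stroke at GY1  (GY GY1: same side as bond 0)
bond 3 stroke at I1  (I1: I, integral causality)
bond 4 stroke at I2  (prefer integral on I2)
bond 5 stroke at J2  (J2: last free bond brings effort in)

β0 stroke at GY1
β1 stroke at GY1
β2 stroke at J1
β3 stroke at I1
β4 stroke at I2
β5 stroke at J2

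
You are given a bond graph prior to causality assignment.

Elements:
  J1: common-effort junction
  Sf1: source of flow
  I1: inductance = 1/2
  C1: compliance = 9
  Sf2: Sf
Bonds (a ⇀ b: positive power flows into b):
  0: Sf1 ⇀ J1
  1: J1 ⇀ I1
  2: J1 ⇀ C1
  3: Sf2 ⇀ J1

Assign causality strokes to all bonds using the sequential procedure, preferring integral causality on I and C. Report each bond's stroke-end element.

bond 0 stroke→Sf1  (Sf1 fixes flow; stroke at Sf1)
bond 3 stroke→Sf2  (Sf2 (Sf) sets flow on bond)
bond 1 stroke→I1  (I1: I, integral causality)
bond 2 stroke→J1  (J1: last free bond brings effort in)

#0 |Sf1
#1 |I1
#2 |J1
#3 |Sf2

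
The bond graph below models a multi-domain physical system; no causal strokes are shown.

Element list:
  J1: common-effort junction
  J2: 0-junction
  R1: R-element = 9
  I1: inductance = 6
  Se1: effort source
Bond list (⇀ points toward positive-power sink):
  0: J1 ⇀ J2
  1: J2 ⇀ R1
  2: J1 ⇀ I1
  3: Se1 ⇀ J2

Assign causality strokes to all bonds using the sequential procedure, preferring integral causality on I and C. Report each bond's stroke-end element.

β0 →J1
β1 →R1
β2 →I1
β3 →J2

β3 stroke at J2  (source Se1 imposes e)
β0 stroke at J1  (J2 effort already set via bond 3)
β1 stroke at R1  (J2 effort already set via bond 3)
β2 stroke at I1  (0-jn J1 has e-setter on 0)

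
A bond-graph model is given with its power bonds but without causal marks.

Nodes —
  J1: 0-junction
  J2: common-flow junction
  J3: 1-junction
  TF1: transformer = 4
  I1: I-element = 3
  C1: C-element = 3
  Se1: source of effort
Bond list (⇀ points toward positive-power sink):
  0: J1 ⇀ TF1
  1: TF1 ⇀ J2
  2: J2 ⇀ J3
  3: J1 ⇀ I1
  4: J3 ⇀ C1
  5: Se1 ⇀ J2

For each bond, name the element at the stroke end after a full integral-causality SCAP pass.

bond 0 stroke at J1
bond 1 stroke at TF1
bond 2 stroke at J2
bond 3 stroke at I1
bond 4 stroke at J3
bond 5 stroke at J2

β5 stroke at J2  (Se1: effort source, stroke at far end)
β3 stroke at I1  (prefer integral on I1)
β0 stroke at J1  (only one effort-in slot at J1)
β1 stroke at TF1  (TF1: transformer flips bond 0)
β2 stroke at J2  (1-jn J2 has f-setter on 1)
β4 stroke at J3  (J3: bond 2 brought flow, rest push out)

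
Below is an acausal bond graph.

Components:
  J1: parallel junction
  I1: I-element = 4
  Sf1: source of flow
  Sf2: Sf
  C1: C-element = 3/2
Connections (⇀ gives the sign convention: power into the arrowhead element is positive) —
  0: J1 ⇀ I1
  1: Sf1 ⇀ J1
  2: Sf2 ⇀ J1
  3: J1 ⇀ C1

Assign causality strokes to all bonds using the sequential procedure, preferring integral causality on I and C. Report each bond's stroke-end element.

b0 |I1
b1 |Sf1
b2 |Sf2
b3 |J1

#1 stroke at Sf1  (Sf1: flow source, stroke at near end)
#2 stroke at Sf2  (Sf2 fixes flow; stroke at Sf2)
#0 stroke at I1  (prefer integral on I1)
#3 stroke at J1  (J1 needs exactly one e-in)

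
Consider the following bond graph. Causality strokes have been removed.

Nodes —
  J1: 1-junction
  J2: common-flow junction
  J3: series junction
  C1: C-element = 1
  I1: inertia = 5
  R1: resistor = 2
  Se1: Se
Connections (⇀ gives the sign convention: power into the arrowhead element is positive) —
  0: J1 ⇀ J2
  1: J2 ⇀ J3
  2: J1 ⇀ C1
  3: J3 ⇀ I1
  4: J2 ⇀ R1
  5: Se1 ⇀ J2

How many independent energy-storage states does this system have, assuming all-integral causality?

2  (C1, I1 all integral)

bond 5 stroke→J2  (Se1 (Se) sets effort on bond)
bond 2 stroke→J1  (C1 outputs effort q/C1)
bond 0 stroke→J2  (closing 1-jn rule on J1)
bond 3 stroke→I1  (I1: I, integral causality)
bond 1 stroke→J3  (J3 flow already set via bond 3)
bond 4 stroke→J2  (1-jn J2 has f-setter on 1)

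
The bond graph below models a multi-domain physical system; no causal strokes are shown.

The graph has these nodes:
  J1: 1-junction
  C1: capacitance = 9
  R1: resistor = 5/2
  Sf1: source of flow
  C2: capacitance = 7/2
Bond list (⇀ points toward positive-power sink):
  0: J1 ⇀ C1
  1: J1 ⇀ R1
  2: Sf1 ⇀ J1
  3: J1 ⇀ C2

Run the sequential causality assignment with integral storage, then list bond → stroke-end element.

bond 2 →Sf1  (source Sf1 imposes f)
bond 0 →J1  (J1 flow already set via bond 2)
bond 1 →J1  (J1 flow already set via bond 2)
bond 3 →J1  (1-jn J1 has f-setter on 2)

β0 stroke at J1
β1 stroke at J1
β2 stroke at Sf1
β3 stroke at J1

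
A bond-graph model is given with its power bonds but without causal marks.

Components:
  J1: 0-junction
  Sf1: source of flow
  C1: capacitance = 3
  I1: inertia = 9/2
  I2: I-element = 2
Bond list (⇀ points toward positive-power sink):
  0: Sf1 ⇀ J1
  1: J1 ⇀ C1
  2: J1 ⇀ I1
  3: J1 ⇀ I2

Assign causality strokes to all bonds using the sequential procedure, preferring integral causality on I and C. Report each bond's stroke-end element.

bond 0 →Sf1
bond 1 →J1
bond 2 →I1
bond 3 →I2

#0 stroke at Sf1  (source Sf1 imposes f)
#1 stroke at J1  (C1: C, integral causality)
#2 stroke at I1  (J1 effort already set via bond 1)
#3 stroke at I2  (common-e at J1 fixed by 1)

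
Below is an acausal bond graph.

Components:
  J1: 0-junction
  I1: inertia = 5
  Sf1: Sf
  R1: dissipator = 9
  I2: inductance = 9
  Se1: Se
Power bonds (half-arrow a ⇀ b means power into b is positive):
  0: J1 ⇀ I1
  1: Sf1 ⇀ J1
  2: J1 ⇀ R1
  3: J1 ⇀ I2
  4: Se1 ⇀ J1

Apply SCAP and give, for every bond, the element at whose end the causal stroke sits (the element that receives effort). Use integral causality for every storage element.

b0 →I1
b1 →Sf1
b2 →R1
b3 →I2
b4 →J1

β1 |Sf1  (Sf1: flow source, stroke at near end)
β4 |J1  (Se1 fixes effort; stroke away)
β0 |I1  (J1: bond 4 brought effort, rest push out)
β2 |R1  (J1 effort already set via bond 4)
β3 |I2  (J1 effort already set via bond 4)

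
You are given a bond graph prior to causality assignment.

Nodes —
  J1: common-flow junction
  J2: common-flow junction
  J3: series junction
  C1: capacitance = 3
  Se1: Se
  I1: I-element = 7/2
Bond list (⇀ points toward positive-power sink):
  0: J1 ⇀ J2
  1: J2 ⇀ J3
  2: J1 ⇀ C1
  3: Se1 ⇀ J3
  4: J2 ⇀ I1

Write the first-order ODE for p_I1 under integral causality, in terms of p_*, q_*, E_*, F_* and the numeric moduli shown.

bond 3 |J3  (Se1 (Se) sets effort on bond)
bond 1 |J2  (J3: last free bond brings flow in)
bond 2 |J1  (C1 integral (e out))
bond 0 |J2  (closing 1-jn rule on J1)
bond 4 |I1  (J2: last free bond brings flow in)

dp_I1/dt = E_Se1 - q_C1/3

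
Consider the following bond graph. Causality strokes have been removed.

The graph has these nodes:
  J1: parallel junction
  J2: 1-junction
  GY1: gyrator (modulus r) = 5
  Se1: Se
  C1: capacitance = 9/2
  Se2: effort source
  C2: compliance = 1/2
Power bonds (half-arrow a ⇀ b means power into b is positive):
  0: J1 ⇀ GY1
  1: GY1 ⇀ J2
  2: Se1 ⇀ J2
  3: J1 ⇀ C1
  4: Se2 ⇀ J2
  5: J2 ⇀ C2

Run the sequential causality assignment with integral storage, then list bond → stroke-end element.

bond 2 |J2  (Se1 fixes effort; stroke away)
bond 4 |J2  (Se2 fixes effort; stroke away)
bond 3 |J1  (prefer integral on C1)
bond 0 |GY1  (common-e at J1 fixed by 3)
bond 1 |GY1  (GY1: gyrator matches bond 0)
bond 5 |J2  (J2 flow already set via bond 1)

b0 |GY1
b1 |GY1
b2 |J2
b3 |J1
b4 |J2
b5 |J2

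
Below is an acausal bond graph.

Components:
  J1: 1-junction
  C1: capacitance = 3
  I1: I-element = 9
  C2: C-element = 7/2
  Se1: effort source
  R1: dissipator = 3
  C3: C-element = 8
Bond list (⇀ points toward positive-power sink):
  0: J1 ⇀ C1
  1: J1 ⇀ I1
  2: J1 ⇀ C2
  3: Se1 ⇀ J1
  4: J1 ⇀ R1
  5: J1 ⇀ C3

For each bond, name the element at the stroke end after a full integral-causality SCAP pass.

bond 3 →J1  (Se1 fixes effort; stroke away)
bond 0 →J1  (C1 integral (e out))
bond 1 →I1  (I1 integral (f out))
bond 2 →J1  (J1 flow already set via bond 1)
bond 4 →J1  (common-f at J1 fixed by 1)
bond 5 →J1  (common-f at J1 fixed by 1)

β0 |J1
β1 |I1
β2 |J1
β3 |J1
β4 |J1
β5 |J1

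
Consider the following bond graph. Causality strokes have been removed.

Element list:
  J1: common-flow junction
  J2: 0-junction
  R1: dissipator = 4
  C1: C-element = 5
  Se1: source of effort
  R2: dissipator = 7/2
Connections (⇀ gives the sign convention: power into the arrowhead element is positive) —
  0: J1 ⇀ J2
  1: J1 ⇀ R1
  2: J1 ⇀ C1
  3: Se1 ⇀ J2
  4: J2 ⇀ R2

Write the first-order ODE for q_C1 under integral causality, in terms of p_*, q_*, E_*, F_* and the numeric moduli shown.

β3 →J2  (Se1: effort source, stroke at far end)
β0 →J1  (J2 effort already set via bond 3)
β4 →R2  (0-jn J2 has e-setter on 3)
β2 →J1  (C1 outputs effort q/C1)
β1 →R1  (closing 1-jn rule on J1)

dq_C1/dt = -E_Se1/4 - q_C1/20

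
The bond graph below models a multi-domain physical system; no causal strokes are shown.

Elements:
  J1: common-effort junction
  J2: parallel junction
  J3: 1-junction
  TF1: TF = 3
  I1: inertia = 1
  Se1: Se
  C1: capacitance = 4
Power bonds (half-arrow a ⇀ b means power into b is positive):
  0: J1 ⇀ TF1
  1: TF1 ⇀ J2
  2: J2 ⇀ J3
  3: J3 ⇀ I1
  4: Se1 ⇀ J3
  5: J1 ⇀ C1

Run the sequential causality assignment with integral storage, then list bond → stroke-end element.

#4 stroke at J3  (Se1: effort source, stroke at far end)
#3 stroke at I1  (I1: I, integral causality)
#2 stroke at J3  (1-jn J3 has f-setter on 3)
#1 stroke at J2  (J2: last free bond brings effort in)
#0 stroke at TF1  (through TF1, causality passes straight; one stroke at TF1)
#5 stroke at J1  (closing 0-jn rule on J1)

bond 0 stroke→TF1
bond 1 stroke→J2
bond 2 stroke→J3
bond 3 stroke→I1
bond 4 stroke→J3
bond 5 stroke→J1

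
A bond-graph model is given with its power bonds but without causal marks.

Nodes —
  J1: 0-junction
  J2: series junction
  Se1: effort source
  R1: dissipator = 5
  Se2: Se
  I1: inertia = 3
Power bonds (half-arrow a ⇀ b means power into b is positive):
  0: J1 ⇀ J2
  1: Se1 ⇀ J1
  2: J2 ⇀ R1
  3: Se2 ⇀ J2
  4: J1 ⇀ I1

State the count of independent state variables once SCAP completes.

bond 1 stroke→J1  (Se1: effort source, stroke at far end)
bond 3 stroke→J2  (Se2 (Se) sets effort on bond)
bond 0 stroke→J2  (0-jn J1 has e-setter on 1)
bond 4 stroke→I1  (common-e at J1 fixed by 1)
bond 2 stroke→R1  (J2 needs exactly one f-in)

1  (I1 all integral)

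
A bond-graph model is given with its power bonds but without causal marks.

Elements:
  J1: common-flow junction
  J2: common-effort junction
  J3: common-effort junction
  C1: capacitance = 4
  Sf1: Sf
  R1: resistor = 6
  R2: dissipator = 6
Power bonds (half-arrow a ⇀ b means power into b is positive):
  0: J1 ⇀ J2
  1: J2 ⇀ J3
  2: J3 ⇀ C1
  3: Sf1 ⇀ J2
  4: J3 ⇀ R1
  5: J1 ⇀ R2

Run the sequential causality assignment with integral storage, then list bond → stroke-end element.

b0 |J1
b1 |J2
b2 |J3
b3 |Sf1
b4 |R1
b5 |R2

bond 3 stroke at Sf1  (Sf1: flow source, stroke at near end)
bond 2 stroke at J3  (C1 integral (e out))
bond 1 stroke at J2  (0-jn J3 has e-setter on 2)
bond 4 stroke at R1  (J3: bond 2 brought effort, rest push out)
bond 0 stroke at J1  (common-e at J2 fixed by 1)
bond 5 stroke at R2  (J1 needs exactly one f-in)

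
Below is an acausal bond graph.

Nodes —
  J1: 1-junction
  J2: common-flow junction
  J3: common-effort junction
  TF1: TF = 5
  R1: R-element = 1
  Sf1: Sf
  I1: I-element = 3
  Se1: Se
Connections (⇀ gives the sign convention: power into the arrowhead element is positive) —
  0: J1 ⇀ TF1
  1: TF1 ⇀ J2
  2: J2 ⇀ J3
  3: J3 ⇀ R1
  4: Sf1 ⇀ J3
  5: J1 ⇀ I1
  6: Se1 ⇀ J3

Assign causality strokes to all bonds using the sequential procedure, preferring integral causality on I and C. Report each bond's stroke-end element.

bond 0 |J1
bond 1 |TF1
bond 2 |J2
bond 3 |R1
bond 4 |Sf1
bond 5 |I1
bond 6 |J3

bond 4 |Sf1  (Sf1 (Sf) sets flow on bond)
bond 6 |J3  (Se1 fixes effort; stroke away)
bond 2 |J2  (0-jn J3 has e-setter on 6)
bond 3 |R1  (common-e at J3 fixed by 6)
bond 1 |TF1  (closing 1-jn rule on J2)
bond 0 |J1  (TF TF1: opposite of bond 1)
bond 5 |I1  (closing 1-jn rule on J1)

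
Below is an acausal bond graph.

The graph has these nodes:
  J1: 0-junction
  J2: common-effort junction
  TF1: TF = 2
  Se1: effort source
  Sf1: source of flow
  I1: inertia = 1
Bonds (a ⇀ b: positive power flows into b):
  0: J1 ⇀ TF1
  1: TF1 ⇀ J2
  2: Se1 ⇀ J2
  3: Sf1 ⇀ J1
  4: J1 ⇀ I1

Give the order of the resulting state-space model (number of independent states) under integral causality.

β2 →J2  (source Se1 imposes e)
β3 →Sf1  (Sf1: flow source, stroke at near end)
β1 →TF1  (J2: bond 2 brought effort, rest push out)
β0 →J1  (TF TF1: opposite of bond 1)
β4 →I1  (common-e at J1 fixed by 0)

1  (I1 all integral)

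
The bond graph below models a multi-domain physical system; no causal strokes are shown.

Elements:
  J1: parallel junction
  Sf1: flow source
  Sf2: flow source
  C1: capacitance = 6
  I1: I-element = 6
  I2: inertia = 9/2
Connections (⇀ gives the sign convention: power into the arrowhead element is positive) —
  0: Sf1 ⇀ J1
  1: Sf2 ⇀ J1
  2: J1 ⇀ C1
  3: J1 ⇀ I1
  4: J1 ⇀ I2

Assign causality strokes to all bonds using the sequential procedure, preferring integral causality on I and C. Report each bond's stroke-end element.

bond 0 |Sf1  (source Sf1 imposes f)
bond 1 |Sf2  (Sf2 (Sf) sets flow on bond)
bond 2 |J1  (prefer integral on C1)
bond 3 |I1  (common-e at J1 fixed by 2)
bond 4 |I2  (0-jn J1 has e-setter on 2)

bond 0 stroke→Sf1
bond 1 stroke→Sf2
bond 2 stroke→J1
bond 3 stroke→I1
bond 4 stroke→I2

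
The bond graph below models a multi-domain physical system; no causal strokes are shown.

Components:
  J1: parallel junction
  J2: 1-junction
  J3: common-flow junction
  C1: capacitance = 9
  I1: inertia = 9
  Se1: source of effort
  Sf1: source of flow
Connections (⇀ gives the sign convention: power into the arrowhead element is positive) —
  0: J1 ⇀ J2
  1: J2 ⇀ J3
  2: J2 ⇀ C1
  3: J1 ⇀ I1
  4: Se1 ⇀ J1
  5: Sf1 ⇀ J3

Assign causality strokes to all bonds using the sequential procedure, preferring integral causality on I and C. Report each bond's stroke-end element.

β0 →J2
β1 →J3
β2 →J2
β3 →I1
β4 →J1
β5 →Sf1

b4 |J1  (Se1 (Se) sets effort on bond)
b5 |Sf1  (Sf1 (Sf) sets flow on bond)
b0 |J2  (common-e at J1 fixed by 4)
b3 |I1  (0-jn J1 has e-setter on 4)
b1 |J3  (1-jn J3 has f-setter on 5)
b2 |J2  (J2: bond 1 brought flow, rest push out)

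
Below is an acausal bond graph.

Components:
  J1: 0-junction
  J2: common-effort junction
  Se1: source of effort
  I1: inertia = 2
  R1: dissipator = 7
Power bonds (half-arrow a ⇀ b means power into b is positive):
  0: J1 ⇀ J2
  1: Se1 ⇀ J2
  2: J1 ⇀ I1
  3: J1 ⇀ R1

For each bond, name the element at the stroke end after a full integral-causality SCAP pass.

β0 stroke→J1
β1 stroke→J2
β2 stroke→I1
β3 stroke→R1

b1 →J2  (Se1 (Se) sets effort on bond)
b0 →J1  (common-e at J2 fixed by 1)
b2 →I1  (J1: bond 0 brought effort, rest push out)
b3 →R1  (J1 effort already set via bond 0)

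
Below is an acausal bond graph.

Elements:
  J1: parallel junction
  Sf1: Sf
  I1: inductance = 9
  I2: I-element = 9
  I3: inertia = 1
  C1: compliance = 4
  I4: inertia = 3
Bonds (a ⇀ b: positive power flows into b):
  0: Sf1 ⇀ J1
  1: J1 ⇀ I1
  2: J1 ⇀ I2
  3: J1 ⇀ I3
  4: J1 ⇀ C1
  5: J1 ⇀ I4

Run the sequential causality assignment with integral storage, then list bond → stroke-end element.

#0 stroke→Sf1  (source Sf1 imposes f)
#1 stroke→I1  (I1: I, integral causality)
#2 stroke→I2  (I2: I, integral causality)
#3 stroke→I3  (I3 outputs flow p/I3)
#4 stroke→J1  (C1: C, integral causality)
#5 stroke→I4  (common-e at J1 fixed by 4)

bond 0 stroke→Sf1
bond 1 stroke→I1
bond 2 stroke→I2
bond 3 stroke→I3
bond 4 stroke→J1
bond 5 stroke→I4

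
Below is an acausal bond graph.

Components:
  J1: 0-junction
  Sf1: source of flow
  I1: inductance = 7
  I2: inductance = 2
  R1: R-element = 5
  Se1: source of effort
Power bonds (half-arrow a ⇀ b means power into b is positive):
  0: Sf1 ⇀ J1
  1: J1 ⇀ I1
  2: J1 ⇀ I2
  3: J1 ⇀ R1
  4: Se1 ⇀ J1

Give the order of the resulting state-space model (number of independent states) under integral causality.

2  (I1, I2 all integral)

β0 stroke→Sf1  (Sf1 (Sf) sets flow on bond)
β4 stroke→J1  (Se1 (Se) sets effort on bond)
β1 stroke→I1  (common-e at J1 fixed by 4)
β2 stroke→I2  (0-jn J1 has e-setter on 4)
β3 stroke→R1  (0-jn J1 has e-setter on 4)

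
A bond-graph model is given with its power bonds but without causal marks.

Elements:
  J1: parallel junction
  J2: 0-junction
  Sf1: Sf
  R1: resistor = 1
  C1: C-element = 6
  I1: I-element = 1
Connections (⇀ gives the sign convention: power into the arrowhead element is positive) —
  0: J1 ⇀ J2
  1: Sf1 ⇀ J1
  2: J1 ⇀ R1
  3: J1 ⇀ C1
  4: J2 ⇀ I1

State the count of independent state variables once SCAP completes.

#1 stroke→Sf1  (source Sf1 imposes f)
#3 stroke→J1  (C1 integral (e out))
#0 stroke→J2  (common-e at J1 fixed by 3)
#2 stroke→R1  (J1: bond 3 brought effort, rest push out)
#4 stroke→I1  (0-jn J2 has e-setter on 0)

2  (C1, I1 all integral)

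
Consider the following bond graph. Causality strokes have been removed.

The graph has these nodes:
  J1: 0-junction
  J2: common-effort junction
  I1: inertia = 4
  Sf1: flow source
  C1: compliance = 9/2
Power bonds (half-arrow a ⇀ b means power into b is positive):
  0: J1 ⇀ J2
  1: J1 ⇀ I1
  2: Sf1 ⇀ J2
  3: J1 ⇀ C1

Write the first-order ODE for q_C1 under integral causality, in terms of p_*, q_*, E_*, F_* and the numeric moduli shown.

dq_C1/dt = F_Sf1 - p_I1/4

β2 stroke at Sf1  (Sf1: flow source, stroke at near end)
β0 stroke at J2  (J2: last free bond brings effort in)
β1 stroke at I1  (I1: I, integral causality)
β3 stroke at J1  (J1: last free bond brings effort in)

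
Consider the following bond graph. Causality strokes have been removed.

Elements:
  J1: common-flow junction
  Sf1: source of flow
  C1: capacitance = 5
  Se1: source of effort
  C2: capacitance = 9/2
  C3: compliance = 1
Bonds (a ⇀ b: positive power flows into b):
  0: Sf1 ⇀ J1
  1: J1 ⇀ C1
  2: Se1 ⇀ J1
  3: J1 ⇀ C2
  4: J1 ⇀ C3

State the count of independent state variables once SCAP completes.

3  (C1, C2, C3 all integral)

b0 →Sf1  (Sf1: flow source, stroke at near end)
b2 →J1  (Se1 fixes effort; stroke away)
b1 →J1  (1-jn J1 has f-setter on 0)
b3 →J1  (common-f at J1 fixed by 0)
b4 →J1  (common-f at J1 fixed by 0)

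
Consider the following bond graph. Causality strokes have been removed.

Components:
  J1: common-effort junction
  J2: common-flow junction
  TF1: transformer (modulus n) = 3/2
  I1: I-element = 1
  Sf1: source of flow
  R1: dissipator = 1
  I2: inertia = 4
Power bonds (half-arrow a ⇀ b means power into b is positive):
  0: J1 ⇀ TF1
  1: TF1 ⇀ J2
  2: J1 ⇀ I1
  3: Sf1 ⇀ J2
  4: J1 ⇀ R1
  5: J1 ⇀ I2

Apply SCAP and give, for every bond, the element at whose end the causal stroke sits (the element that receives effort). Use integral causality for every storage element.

#0 →TF1
#1 →J2
#2 →I1
#3 →Sf1
#4 →J1
#5 →I2

β3 |Sf1  (Sf1: flow source, stroke at near end)
β1 |J2  (J2 flow already set via bond 3)
β0 |TF1  (through TF1, causality passes straight; one stroke at TF1)
β2 |I1  (I1 integral (f out))
β5 |I2  (I2 outputs flow p/I2)
β4 |J1  (J1: last free bond brings effort in)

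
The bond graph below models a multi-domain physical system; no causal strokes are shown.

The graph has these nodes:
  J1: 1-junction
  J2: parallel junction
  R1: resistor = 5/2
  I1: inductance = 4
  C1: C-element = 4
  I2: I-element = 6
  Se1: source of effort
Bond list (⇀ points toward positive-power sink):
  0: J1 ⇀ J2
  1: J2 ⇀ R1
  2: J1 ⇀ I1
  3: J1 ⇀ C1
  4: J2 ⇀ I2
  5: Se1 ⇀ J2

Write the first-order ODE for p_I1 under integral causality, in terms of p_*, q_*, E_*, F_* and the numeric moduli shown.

bond 5 stroke at J2  (source Se1 imposes e)
bond 0 stroke at J1  (J2 effort already set via bond 5)
bond 1 stroke at R1  (J2: bond 5 brought effort, rest push out)
bond 4 stroke at I2  (J2 effort already set via bond 5)
bond 2 stroke at I1  (I1 outputs flow p/I1)
bond 3 stroke at J1  (J1 flow already set via bond 2)

dp_I1/dt = -E_Se1 - q_C1/4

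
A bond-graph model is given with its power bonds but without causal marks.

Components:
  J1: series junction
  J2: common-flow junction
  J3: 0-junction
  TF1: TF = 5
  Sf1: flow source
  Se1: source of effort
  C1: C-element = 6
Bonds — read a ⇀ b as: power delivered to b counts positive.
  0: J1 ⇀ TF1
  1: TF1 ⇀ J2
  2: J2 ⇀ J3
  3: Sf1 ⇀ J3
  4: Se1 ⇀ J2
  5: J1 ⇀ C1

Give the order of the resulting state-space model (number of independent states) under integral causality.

bond 3 stroke at Sf1  (Sf1 (Sf) sets flow on bond)
bond 4 stroke at J2  (Se1: effort source, stroke at far end)
bond 2 stroke at J3  (J3: last free bond brings effort in)
bond 1 stroke at J2  (J2: bond 2 brought flow, rest push out)
bond 0 stroke at TF1  (TF TF1: opposite of bond 1)
bond 5 stroke at J1  (J1: bond 0 brought flow, rest push out)

1  (C1 all integral)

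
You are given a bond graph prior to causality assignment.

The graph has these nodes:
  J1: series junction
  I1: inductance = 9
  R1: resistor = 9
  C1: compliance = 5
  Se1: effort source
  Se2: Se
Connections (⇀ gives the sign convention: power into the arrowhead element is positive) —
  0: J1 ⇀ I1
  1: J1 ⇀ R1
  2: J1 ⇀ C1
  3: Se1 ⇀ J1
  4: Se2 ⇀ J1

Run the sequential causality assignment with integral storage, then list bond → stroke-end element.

#3 →J1  (Se1: effort source, stroke at far end)
#4 →J1  (Se2: effort source, stroke at far end)
#0 →I1  (I1: I, integral causality)
#1 →J1  (J1: bond 0 brought flow, rest push out)
#2 →J1  (common-f at J1 fixed by 0)

β0 →I1
β1 →J1
β2 →J1
β3 →J1
β4 →J1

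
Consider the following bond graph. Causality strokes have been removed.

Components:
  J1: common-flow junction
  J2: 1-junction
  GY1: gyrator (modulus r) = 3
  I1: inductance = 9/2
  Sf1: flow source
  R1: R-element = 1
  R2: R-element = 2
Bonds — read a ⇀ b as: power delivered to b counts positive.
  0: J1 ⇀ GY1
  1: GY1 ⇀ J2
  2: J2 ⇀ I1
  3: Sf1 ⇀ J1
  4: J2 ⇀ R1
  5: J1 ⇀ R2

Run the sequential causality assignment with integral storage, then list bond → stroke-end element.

β0 →J1
β1 →J2
β2 →I1
β3 →Sf1
β4 →J2
β5 →J1

b3 stroke at Sf1  (Sf1 (Sf) sets flow on bond)
b0 stroke at J1  (J1 flow already set via bond 3)
b5 stroke at J1  (J1 flow already set via bond 3)
b1 stroke at J2  (GY1 both-in/both-out from 0)
b2 stroke at I1  (I1: I, integral causality)
b4 stroke at J2  (1-jn J2 has f-setter on 2)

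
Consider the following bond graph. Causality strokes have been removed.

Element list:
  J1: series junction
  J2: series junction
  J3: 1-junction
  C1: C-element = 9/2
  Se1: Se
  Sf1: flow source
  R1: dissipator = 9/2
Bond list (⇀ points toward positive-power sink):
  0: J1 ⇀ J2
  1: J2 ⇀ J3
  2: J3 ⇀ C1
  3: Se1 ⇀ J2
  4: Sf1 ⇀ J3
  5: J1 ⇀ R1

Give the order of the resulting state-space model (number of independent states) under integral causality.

1  (C1 all integral)

β3 →J2  (Se1 (Se) sets effort on bond)
β4 →Sf1  (Sf1 fixes flow; stroke at Sf1)
β1 →J3  (J3: bond 4 brought flow, rest push out)
β2 →J3  (J3: bond 4 brought flow, rest push out)
β0 →J2  (J2 flow already set via bond 1)
β5 →J1  (J1: bond 0 brought flow, rest push out)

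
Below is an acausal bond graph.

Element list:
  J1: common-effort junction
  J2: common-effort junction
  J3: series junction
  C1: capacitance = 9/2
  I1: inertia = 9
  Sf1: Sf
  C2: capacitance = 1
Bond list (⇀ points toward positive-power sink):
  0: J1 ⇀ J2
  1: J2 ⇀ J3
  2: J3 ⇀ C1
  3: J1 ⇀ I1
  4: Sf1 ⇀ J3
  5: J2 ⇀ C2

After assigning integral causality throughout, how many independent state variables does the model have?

3  (C1, C2, I1 all integral)

bond 4 stroke at Sf1  (Sf1 fixes flow; stroke at Sf1)
bond 1 stroke at J3  (1-jn J3 has f-setter on 4)
bond 2 stroke at J3  (J3: bond 4 brought flow, rest push out)
bond 3 stroke at I1  (prefer integral on I1)
bond 0 stroke at J1  (J1 needs exactly one e-in)
bond 5 stroke at J2  (J2 needs exactly one e-in)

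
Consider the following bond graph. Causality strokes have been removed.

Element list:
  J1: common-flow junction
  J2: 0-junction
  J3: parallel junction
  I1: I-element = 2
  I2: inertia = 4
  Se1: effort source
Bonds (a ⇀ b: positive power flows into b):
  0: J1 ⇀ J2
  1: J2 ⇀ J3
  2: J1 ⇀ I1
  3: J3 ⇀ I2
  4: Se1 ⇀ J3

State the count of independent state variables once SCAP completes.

2  (I1, I2 all integral)

#4 →J3  (Se1 (Se) sets effort on bond)
#1 →J2  (J3: bond 4 brought effort, rest push out)
#3 →I2  (J3 effort already set via bond 4)
#0 →J1  (0-jn J2 has e-setter on 1)
#2 →I1  (J1 needs exactly one f-in)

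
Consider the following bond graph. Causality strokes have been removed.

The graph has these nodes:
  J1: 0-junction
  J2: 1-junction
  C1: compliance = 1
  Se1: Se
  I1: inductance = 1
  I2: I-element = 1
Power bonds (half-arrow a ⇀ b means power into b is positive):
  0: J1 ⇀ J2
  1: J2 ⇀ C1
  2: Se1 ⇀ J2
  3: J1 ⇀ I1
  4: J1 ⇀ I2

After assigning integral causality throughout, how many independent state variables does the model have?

b2 →J2  (Se1: effort source, stroke at far end)
b1 →J2  (C1: C, integral causality)
b0 →J1  (J2: last free bond brings flow in)
b3 →I1  (J1 effort already set via bond 0)
b4 →I2  (J1: bond 0 brought effort, rest push out)

3  (C1, I1, I2 all integral)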